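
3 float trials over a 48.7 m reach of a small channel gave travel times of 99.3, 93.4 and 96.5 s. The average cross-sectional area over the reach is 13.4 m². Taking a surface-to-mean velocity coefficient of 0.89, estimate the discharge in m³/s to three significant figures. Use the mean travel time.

t̄ = (99.3 + 93.4 + 96.5) / 3 = 96.4 s
v_surface = L / t̄ = 48.7 / 96.4 = 0.5052 m/s
v_mean = 0.89 × 0.5052 = 0.4496 m/s
Q = A × v_mean = 13.4 × 0.4496 = 6.025 m³/s

6.02 m³/s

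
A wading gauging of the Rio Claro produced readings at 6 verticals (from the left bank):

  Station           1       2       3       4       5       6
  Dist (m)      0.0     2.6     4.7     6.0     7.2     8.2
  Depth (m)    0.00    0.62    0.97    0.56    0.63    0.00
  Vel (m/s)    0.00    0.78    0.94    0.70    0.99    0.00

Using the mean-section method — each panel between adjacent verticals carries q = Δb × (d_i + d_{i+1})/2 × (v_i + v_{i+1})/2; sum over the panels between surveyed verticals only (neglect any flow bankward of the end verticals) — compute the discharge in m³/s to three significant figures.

3.32 m³/s

Panel 1-2: Δb = 2.6 m, d̄ = (0.00+0.62)/2 = 0.31, v̄ = (0.00+0.78)/2 = 0.39 → q = 2.6×0.31×0.39 = 0.3143 m³/s
Panel 2-3: Δb = 2.1 m, d̄ = (0.62+0.97)/2 = 0.795, v̄ = (0.78+0.94)/2 = 0.86 → q = 2.1×0.795×0.86 = 1.436 m³/s
Panel 3-4: Δb = 1.3 m, d̄ = (0.97+0.56)/2 = 0.765, v̄ = (0.94+0.70)/2 = 0.82 → q = 1.3×0.765×0.82 = 0.8155 m³/s
Panel 4-5: Δb = 1.2 m, d̄ = (0.56+0.63)/2 = 0.595, v̄ = (0.70+0.99)/2 = 0.845 → q = 1.2×0.595×0.845 = 0.6033 m³/s
Panel 5-6: Δb = 1 m, d̄ = (0.63+0.00)/2 = 0.315, v̄ = (0.99+0.00)/2 = 0.495 → q = 1×0.315×0.495 = 0.1559 m³/s
Q = Σ q = 3.325 m³/s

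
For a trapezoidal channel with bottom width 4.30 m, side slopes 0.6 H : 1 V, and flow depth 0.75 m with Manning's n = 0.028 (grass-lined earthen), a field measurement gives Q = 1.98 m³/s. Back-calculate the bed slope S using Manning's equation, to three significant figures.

0.000491

A = (b + z·y)·y = (4.30 + 0.6×0.75)×0.75 = 3.563 m²
P = b + 2y√(1+z²) = 4.30 + 2×0.75×√(1+0.6²) = 6.049 m
R = A/P = 3.563/6.049 = 0.5889 m
S = (Q·n / (1·A·R^(2/3)))² = (1.98×0.028 / (1×3.563×0.7026))² = 0.0004906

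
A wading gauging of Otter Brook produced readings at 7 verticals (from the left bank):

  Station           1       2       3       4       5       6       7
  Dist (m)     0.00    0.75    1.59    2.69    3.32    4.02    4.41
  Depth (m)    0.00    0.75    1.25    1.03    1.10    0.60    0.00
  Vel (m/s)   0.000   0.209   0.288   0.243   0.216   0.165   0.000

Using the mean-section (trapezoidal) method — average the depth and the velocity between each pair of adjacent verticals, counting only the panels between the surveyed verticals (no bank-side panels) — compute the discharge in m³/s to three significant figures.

0.848 m³/s

Panel 1-2: Δb = 0.75 m, d̄ = (0.00+0.75)/2 = 0.375, v̄ = (0.000+0.209)/2 = 0.1045 → q = 0.75×0.375×0.1045 = 0.02939 m³/s
Panel 2-3: Δb = 0.84 m, d̄ = (0.75+1.25)/2 = 1, v̄ = (0.209+0.288)/2 = 0.2485 → q = 0.84×1×0.2485 = 0.2087 m³/s
Panel 3-4: Δb = 1.1 m, d̄ = (1.25+1.03)/2 = 1.14, v̄ = (0.288+0.243)/2 = 0.2655 → q = 1.1×1.14×0.2655 = 0.3329 m³/s
Panel 4-5: Δb = 0.63 m, d̄ = (1.03+1.10)/2 = 1.065, v̄ = (0.243+0.216)/2 = 0.2295 → q = 0.63×1.065×0.2295 = 0.1540 m³/s
Panel 5-6: Δb = 0.7 m, d̄ = (1.10+0.60)/2 = 0.85, v̄ = (0.216+0.165)/2 = 0.1905 → q = 0.7×0.85×0.1905 = 0.1133 m³/s
Panel 6-7: Δb = 0.39 m, d̄ = (0.60+0.00)/2 = 0.3, v̄ = (0.165+0.000)/2 = 0.0825 → q = 0.39×0.3×0.0825 = 0.009653 m³/s
Q = Σ q = 0.8481 m³/s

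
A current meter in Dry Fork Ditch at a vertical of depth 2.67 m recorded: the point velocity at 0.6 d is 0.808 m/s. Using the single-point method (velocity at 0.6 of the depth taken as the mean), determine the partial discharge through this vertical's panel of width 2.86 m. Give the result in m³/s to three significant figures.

v̄ = v₀.₆ = 0.808 m/s
q = v̄ × d × w = 0.8080 × 2.67 × 2.86 = 6.170 m³/s

6.17 m³/s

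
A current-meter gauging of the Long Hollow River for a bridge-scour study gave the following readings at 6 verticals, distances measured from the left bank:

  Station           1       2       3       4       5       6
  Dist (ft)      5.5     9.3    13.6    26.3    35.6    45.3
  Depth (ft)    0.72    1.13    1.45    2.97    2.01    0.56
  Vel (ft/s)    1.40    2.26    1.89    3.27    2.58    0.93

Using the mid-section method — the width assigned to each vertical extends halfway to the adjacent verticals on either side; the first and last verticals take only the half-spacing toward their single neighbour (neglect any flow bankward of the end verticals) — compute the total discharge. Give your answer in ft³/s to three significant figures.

194 ft³/s

w_1 = (9.3 − 5.5)/2 = 1.9 ft; q_1 = 1.40 × 0.72 × 1.9 = 1.915 ft³/s
w_2 = (13.6 − 5.5)/2 = 4.05 ft; q_2 = 2.26 × 1.13 × 4.05 = 10.34 ft³/s
w_3 = (26.3 − 9.3)/2 = 8.5 ft; q_3 = 1.89 × 1.45 × 8.5 = 23.29 ft³/s
w_4 = (35.6 − 13.6)/2 = 11 ft; q_4 = 3.27 × 2.97 × 11 = 106.8 ft³/s
w_5 = (45.3 − 26.3)/2 = 9.5 ft; q_5 = 2.58 × 2.01 × 9.5 = 49.27 ft³/s
w_6 = (45.3 − 35.6)/2 = 4.85 ft; q_6 = 0.93 × 0.56 × 4.85 = 2.526 ft³/s
Q = Σ qᵢ = 194.2 ft³/s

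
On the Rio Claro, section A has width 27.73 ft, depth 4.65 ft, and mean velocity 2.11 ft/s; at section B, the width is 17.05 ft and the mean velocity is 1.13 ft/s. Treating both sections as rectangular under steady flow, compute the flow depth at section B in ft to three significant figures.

14.1 ft

Q = A₁V₁ = (27.73×4.65) × 2.11 = 272.1 ft³/s
d₂ = Q/(b₂ V₂) = 272.1/(17.05×1.13) = 14.12 ft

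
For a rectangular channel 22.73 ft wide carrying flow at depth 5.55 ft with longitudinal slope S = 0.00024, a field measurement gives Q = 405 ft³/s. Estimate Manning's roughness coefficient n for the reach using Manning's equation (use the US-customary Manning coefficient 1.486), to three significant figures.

0.0172

A = b·y = 22.73 × 5.55 = 126.2 ft²
P = b + 2y = 22.73 + 2×5.55 = 33.83 ft
R = A/P = 126.2/33.83 = 3.729 ft
n = (1.486/Q)·A·R^(2/3)·S^(1/2) = (1.486/405) × 126.2 × 2.405 × 0.01549 = 0.01724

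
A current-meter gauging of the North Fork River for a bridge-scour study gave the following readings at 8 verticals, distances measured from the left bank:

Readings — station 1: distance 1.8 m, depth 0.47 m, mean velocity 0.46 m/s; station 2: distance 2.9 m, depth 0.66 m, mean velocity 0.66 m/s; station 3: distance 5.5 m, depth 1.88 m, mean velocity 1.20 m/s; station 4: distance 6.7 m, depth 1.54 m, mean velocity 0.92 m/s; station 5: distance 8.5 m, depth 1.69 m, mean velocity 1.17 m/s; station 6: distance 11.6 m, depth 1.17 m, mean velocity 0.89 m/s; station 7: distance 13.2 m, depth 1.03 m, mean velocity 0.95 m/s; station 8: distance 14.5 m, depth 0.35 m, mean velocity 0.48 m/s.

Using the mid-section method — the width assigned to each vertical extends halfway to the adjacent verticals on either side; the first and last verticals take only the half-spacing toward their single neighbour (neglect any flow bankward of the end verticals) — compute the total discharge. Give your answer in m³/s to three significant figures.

16.2 m³/s

w_1 = (2.9 − 1.8)/2 = 0.55 m; q_1 = 0.46 × 0.47 × 0.55 = 0.1189 m³/s
w_2 = (5.5 − 1.8)/2 = 1.85 m; q_2 = 0.66 × 0.66 × 1.85 = 0.8059 m³/s
w_3 = (6.7 − 2.9)/2 = 1.9 m; q_3 = 1.20 × 1.88 × 1.9 = 4.286 m³/s
w_4 = (8.5 − 5.5)/2 = 1.5 m; q_4 = 0.92 × 1.54 × 1.5 = 2.125 m³/s
w_5 = (11.6 − 6.7)/2 = 2.45 m; q_5 = 1.17 × 1.69 × 2.45 = 4.844 m³/s
w_6 = (13.2 − 8.5)/2 = 2.35 m; q_6 = 0.89 × 1.17 × 2.35 = 2.447 m³/s
w_7 = (14.5 − 11.6)/2 = 1.45 m; q_7 = 0.95 × 1.03 × 1.45 = 1.419 m³/s
w_8 = (14.5 − 13.2)/2 = 0.65 m; q_8 = 0.48 × 0.35 × 0.65 = 0.1092 m³/s
Q = Σ qᵢ = 16.16 m³/s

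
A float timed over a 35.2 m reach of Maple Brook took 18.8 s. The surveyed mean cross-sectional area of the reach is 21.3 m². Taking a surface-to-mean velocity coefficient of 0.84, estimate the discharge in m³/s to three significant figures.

v_surface = L / t̄ = 35.2 / 18.8 = 1.872 m/s
v_mean = 0.84 × 1.872 = 1.573 m/s
Q = A × v_mean = 21.3 × 1.573 = 33.50 m³/s

33.5 m³/s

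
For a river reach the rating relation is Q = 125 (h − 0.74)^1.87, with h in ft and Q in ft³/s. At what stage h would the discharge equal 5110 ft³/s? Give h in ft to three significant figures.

h − h₀ = (Q/C)^(1/b) = (5110/125)^(1/1.87) = 7.274 ft
h = 0.74 + 7.274 = 8.014 ft

8.01 ft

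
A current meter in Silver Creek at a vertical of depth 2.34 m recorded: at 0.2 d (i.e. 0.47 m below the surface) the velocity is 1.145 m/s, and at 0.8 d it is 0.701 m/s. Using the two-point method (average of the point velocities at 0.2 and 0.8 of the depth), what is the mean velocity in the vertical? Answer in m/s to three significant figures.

v̄ = (1.145 + 0.701) / 2 = 0.9230 m/s

0.923 m/s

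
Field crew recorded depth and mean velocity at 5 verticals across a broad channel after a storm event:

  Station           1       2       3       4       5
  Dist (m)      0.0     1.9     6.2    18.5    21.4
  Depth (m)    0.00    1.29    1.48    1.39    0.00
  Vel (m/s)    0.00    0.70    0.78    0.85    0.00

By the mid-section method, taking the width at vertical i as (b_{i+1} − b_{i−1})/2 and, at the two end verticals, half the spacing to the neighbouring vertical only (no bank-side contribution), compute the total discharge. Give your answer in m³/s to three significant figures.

w_2 = (6.2 − 0.0)/2 = 3.1 m; q_2 = 0.70 × 1.29 × 3.1 = 2.799 m³/s
w_3 = (18.5 − 1.9)/2 = 8.3 m; q_3 = 0.78 × 1.48 × 8.3 = 9.582 m³/s
w_4 = (21.4 − 6.2)/2 = 7.6 m; q_4 = 0.85 × 1.39 × 7.6 = 8.979 m³/s
Stations 1, 5 contribute zero (depth or velocity is 0).
Q = Σ qᵢ = 21.36 m³/s

21.4 m³/s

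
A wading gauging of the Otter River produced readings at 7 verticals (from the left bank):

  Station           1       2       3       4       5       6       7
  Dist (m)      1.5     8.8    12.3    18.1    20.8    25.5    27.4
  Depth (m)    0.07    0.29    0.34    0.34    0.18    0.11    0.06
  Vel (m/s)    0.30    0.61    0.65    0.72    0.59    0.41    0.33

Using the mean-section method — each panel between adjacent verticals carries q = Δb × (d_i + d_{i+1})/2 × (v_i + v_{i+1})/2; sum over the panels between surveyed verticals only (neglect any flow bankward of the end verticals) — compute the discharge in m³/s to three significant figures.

3.50 m³/s

Panel 1-2: Δb = 7.3 m, d̄ = (0.07+0.29)/2 = 0.18, v̄ = (0.30+0.61)/2 = 0.455 → q = 7.3×0.18×0.455 = 0.5979 m³/s
Panel 2-3: Δb = 3.5 m, d̄ = (0.29+0.34)/2 = 0.315, v̄ = (0.61+0.65)/2 = 0.63 → q = 3.5×0.315×0.63 = 0.6946 m³/s
Panel 3-4: Δb = 5.8 m, d̄ = (0.34+0.34)/2 = 0.34, v̄ = (0.65+0.72)/2 = 0.685 → q = 5.8×0.34×0.685 = 1.351 m³/s
Panel 4-5: Δb = 2.7 m, d̄ = (0.34+0.18)/2 = 0.26, v̄ = (0.72+0.59)/2 = 0.655 → q = 2.7×0.26×0.655 = 0.4598 m³/s
Panel 5-6: Δb = 4.7 m, d̄ = (0.18+0.11)/2 = 0.145, v̄ = (0.59+0.41)/2 = 0.5 → q = 4.7×0.145×0.5 = 0.3408 m³/s
Panel 6-7: Δb = 1.9 m, d̄ = (0.11+0.06)/2 = 0.085, v̄ = (0.41+0.33)/2 = 0.37 → q = 1.9×0.085×0.37 = 0.05976 m³/s
Q = Σ q = 3.504 m³/s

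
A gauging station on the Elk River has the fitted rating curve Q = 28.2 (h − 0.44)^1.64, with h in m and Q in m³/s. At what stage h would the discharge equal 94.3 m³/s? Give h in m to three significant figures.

h − h₀ = (Q/C)^(1/b) = (94.3/28.2)^(1/1.64) = 2.088 m
h = 0.44 + 2.088 = 2.528 m

2.53 m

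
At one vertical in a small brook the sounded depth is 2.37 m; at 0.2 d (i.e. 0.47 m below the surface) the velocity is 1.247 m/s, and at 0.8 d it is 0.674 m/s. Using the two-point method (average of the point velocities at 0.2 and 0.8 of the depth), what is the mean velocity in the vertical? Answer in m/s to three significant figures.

v̄ = (1.247 + 0.674) / 2 = 0.9605 m/s

0.961 m/s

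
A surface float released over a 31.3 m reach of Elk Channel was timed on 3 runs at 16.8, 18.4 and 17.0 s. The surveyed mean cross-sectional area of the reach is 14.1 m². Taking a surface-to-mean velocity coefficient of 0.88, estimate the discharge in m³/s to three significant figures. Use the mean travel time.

22.3 m³/s

t̄ = (16.8 + 18.4 + 17.0) / 3 = 17.4 s
v_surface = L / t̄ = 31.3 / 17.4 = 1.799 m/s
v_mean = 0.88 × 1.799 = 1.583 m/s
Q = A × v_mean = 14.1 × 1.583 = 22.32 m³/s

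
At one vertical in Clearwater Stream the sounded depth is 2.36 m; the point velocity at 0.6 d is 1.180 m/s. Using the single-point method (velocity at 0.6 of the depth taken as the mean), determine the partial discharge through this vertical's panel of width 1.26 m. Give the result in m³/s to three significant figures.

3.51 m³/s

v̄ = v₀.₆ = 1.180 m/s
q = v̄ × d × w = 1.180 × 2.36 × 1.26 = 3.509 m³/s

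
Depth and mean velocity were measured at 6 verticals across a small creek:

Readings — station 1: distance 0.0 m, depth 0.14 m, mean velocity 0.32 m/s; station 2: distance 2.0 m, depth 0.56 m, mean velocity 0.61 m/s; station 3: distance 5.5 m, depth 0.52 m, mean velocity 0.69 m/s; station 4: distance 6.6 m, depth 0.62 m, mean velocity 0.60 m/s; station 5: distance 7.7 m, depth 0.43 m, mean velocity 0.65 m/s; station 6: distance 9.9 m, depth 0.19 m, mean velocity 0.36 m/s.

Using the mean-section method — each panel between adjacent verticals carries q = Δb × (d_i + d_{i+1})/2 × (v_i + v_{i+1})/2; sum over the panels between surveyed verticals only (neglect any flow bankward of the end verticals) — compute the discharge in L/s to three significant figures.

Panel 1-2: Δb = 2 m, d̄ = (0.14+0.56)/2 = 0.35, v̄ = (0.32+0.61)/2 = 0.465 → q = 2×0.35×0.465 = 0.3255 m³/s
Panel 2-3: Δb = 3.5 m, d̄ = (0.56+0.52)/2 = 0.54, v̄ = (0.61+0.69)/2 = 0.65 → q = 3.5×0.54×0.65 = 1.229 m³/s
Panel 3-4: Δb = 1.1 m, d̄ = (0.52+0.62)/2 = 0.57, v̄ = (0.69+0.60)/2 = 0.645 → q = 1.1×0.57×0.645 = 0.4044 m³/s
Panel 4-5: Δb = 1.1 m, d̄ = (0.62+0.43)/2 = 0.525, v̄ = (0.60+0.65)/2 = 0.625 → q = 1.1×0.525×0.625 = 0.3609 m³/s
Panel 5-6: Δb = 2.2 m, d̄ = (0.43+0.19)/2 = 0.31, v̄ = (0.65+0.36)/2 = 0.505 → q = 2.2×0.31×0.505 = 0.3444 m³/s
Q = Σ q = 2.664 m³/s
= 2.664 × 1000 = 2664 L/s

2660 L/s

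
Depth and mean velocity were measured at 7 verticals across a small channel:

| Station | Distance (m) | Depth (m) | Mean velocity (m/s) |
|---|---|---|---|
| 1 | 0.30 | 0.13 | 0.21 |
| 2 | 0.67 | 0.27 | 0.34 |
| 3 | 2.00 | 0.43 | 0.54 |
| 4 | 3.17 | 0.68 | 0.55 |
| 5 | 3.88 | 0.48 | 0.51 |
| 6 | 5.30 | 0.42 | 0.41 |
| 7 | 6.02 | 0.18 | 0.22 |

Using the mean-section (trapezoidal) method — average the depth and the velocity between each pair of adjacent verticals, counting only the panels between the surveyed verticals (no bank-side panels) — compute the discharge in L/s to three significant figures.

Panel 1-2: Δb = 0.37 m, d̄ = (0.13+0.27)/2 = 0.2, v̄ = (0.21+0.34)/2 = 0.275 → q = 0.37×0.2×0.275 = 0.02035 m³/s
Panel 2-3: Δb = 1.33 m, d̄ = (0.27+0.43)/2 = 0.35, v̄ = (0.34+0.54)/2 = 0.44 → q = 1.33×0.35×0.44 = 0.2048 m³/s
Panel 3-4: Δb = 1.17 m, d̄ = (0.43+0.68)/2 = 0.555, v̄ = (0.54+0.55)/2 = 0.545 → q = 1.17×0.555×0.545 = 0.3539 m³/s
Panel 4-5: Δb = 0.71 m, d̄ = (0.68+0.48)/2 = 0.58, v̄ = (0.55+0.51)/2 = 0.53 → q = 0.71×0.58×0.53 = 0.2183 m³/s
Panel 5-6: Δb = 1.42 m, d̄ = (0.48+0.42)/2 = 0.45, v̄ = (0.51+0.41)/2 = 0.46 → q = 1.42×0.45×0.46 = 0.2939 m³/s
Panel 6-7: Δb = 0.72 m, d̄ = (0.42+0.18)/2 = 0.3, v̄ = (0.41+0.22)/2 = 0.315 → q = 0.72×0.3×0.315 = 0.06804 m³/s
Q = Σ q = 1.159 m³/s
= 1.159 × 1000 = 1159 L/s

1160 L/s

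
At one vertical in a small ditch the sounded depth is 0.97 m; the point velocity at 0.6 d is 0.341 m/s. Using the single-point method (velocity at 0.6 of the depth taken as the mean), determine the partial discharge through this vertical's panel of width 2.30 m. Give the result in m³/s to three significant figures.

v̄ = v₀.₆ = 0.341 m/s
q = v̄ × d × w = 0.3410 × 0.97 × 2.30 = 0.7608 m³/s

0.761 m³/s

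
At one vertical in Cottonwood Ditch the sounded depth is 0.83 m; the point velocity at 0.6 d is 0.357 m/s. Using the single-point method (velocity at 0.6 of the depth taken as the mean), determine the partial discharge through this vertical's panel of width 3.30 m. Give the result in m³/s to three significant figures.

v̄ = v₀.₆ = 0.357 m/s
q = v̄ × d × w = 0.3570 × 0.83 × 3.30 = 0.9778 m³/s

0.978 m³/s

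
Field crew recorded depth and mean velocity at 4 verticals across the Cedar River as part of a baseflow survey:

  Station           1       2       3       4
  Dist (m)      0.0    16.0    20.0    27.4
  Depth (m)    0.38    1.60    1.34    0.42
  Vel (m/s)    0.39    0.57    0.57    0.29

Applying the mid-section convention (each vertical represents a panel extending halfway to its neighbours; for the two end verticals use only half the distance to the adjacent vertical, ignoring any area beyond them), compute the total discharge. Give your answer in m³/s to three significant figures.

15.1 m³/s

w_1 = (16.0 − 0.0)/2 = 8 m; q_1 = 0.39 × 0.38 × 8 = 1.186 m³/s
w_2 = (20.0 − 0.0)/2 = 10 m; q_2 = 0.57 × 1.60 × 10 = 9.120 m³/s
w_3 = (27.4 − 16.0)/2 = 5.7 m; q_3 = 0.57 × 1.34 × 5.7 = 4.354 m³/s
w_4 = (27.4 − 20.0)/2 = 3.7 m; q_4 = 0.29 × 0.42 × 3.7 = 0.4507 m³/s
Q = Σ qᵢ = 15.11 m³/s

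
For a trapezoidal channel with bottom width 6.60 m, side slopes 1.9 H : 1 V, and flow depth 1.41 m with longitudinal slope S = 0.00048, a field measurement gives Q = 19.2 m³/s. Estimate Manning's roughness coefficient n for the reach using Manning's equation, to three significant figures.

0.0153

A = (b + z·y)·y = (6.60 + 1.9×1.41)×1.41 = 13.08 m²
P = b + 2y√(1+z²) = 6.60 + 2×1.41×√(1+1.9²) = 12.65 m
R = A/P = 13.08/12.65 = 1.034 m
n = (1/Q)·A·R^(2/3)·S^(1/2) = (1/19.2) × 13.08 × 1.022 × 0.02191 = 0.01526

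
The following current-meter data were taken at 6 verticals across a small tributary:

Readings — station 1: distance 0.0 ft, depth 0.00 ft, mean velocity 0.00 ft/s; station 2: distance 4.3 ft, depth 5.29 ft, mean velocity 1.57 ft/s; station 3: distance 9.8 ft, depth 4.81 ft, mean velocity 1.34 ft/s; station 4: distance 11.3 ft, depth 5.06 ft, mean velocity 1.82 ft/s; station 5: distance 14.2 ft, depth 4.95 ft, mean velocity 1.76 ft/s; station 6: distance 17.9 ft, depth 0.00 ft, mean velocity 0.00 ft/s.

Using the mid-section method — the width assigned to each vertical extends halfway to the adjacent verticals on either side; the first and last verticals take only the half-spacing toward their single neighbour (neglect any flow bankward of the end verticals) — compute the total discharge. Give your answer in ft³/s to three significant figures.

w_2 = (9.8 − 0.0)/2 = 4.9 ft; q_2 = 1.57 × 5.29 × 4.9 = 40.70 ft³/s
w_3 = (11.3 − 4.3)/2 = 3.5 ft; q_3 = 1.34 × 4.81 × 3.5 = 22.56 ft³/s
w_4 = (14.2 − 9.8)/2 = 2.2 ft; q_4 = 1.82 × 5.06 × 2.2 = 20.26 ft³/s
w_5 = (17.9 − 11.3)/2 = 3.3 ft; q_5 = 1.76 × 4.95 × 3.3 = 28.75 ft³/s
Stations 1, 6 contribute zero (depth or velocity is 0).
Q = Σ qᵢ = 112.3 ft³/s

112 ft³/s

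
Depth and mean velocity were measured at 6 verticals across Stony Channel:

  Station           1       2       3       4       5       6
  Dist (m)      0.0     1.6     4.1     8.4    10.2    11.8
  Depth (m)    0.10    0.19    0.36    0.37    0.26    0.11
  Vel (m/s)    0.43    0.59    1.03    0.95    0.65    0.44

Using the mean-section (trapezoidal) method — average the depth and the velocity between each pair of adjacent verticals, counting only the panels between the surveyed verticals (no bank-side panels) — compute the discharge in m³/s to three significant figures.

Panel 1-2: Δb = 1.6 m, d̄ = (0.10+0.19)/2 = 0.145, v̄ = (0.43+0.59)/2 = 0.51 → q = 1.6×0.145×0.51 = 0.1183 m³/s
Panel 2-3: Δb = 2.5 m, d̄ = (0.19+0.36)/2 = 0.275, v̄ = (0.59+1.03)/2 = 0.81 → q = 2.5×0.275×0.81 = 0.5569 m³/s
Panel 3-4: Δb = 4.3 m, d̄ = (0.36+0.37)/2 = 0.365, v̄ = (1.03+0.95)/2 = 0.99 → q = 4.3×0.365×0.99 = 1.554 m³/s
Panel 4-5: Δb = 1.8 m, d̄ = (0.37+0.26)/2 = 0.315, v̄ = (0.95+0.65)/2 = 0.8 → q = 1.8×0.315×0.8 = 0.4536 m³/s
Panel 5-6: Δb = 1.6 m, d̄ = (0.26+0.11)/2 = 0.185, v̄ = (0.65+0.44)/2 = 0.545 → q = 1.6×0.185×0.545 = 0.1613 m³/s
Q = Σ q = 2.844 m³/s

2.84 m³/s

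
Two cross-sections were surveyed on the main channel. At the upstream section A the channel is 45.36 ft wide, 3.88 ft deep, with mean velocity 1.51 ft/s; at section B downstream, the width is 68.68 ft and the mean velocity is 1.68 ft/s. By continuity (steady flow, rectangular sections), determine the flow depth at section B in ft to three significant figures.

Q = A₁V₁ = (45.36×3.88) × 1.51 = 265.8 ft³/s
d₂ = Q/(b₂ V₂) = 265.8/(68.68×1.68) = 2.303 ft

2.30 ft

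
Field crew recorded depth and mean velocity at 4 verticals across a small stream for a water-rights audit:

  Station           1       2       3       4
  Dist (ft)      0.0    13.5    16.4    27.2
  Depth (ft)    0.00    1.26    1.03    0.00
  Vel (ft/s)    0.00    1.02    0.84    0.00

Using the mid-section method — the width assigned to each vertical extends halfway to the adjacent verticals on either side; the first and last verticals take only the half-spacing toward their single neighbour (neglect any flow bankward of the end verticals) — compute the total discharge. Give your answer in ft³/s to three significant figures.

w_2 = (16.4 − 0.0)/2 = 8.2 ft; q_2 = 1.02 × 1.26 × 8.2 = 10.54 ft³/s
w_3 = (27.2 − 13.5)/2 = 6.85 ft; q_3 = 0.84 × 1.03 × 6.85 = 5.927 ft³/s
Stations 1, 4 contribute zero (depth or velocity is 0).
Q = Σ qᵢ = 16.47 ft³/s

16.5 ft³/s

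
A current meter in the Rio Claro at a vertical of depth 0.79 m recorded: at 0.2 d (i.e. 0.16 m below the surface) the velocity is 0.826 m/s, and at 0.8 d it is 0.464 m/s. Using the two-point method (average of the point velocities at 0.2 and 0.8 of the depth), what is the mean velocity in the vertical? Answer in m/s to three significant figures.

0.645 m/s

v̄ = (0.826 + 0.464) / 2 = 0.6450 m/s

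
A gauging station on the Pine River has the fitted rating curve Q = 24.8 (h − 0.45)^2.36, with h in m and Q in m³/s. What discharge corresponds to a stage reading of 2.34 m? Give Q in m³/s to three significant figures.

Q = 24.8 × (2.34 − 0.45)^2.36 = 24.8 × 1.89^2.36 = 111.4 m³/s

111 m³/s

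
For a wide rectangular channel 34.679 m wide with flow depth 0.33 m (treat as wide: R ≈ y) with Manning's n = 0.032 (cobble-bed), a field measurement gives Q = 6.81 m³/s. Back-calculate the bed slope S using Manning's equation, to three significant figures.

A = b·y = 34.679 × 0.33 = 11.44 m²
Wide channel: R ≈ y = 0.33 m
S = (Q·n / (1·A·R^(2/3)))² = (6.81×0.032 / (1×11.44×0.4775))² = 0.001590

0.00159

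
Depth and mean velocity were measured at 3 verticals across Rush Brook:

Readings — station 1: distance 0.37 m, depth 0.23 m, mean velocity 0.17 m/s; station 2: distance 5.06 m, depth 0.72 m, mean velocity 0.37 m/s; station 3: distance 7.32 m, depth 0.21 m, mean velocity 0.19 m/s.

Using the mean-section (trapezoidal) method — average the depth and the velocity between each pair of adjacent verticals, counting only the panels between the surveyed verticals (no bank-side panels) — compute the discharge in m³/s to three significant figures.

0.896 m³/s

Panel 1-2: Δb = 4.69 m, d̄ = (0.23+0.72)/2 = 0.475, v̄ = (0.17+0.37)/2 = 0.27 → q = 4.69×0.475×0.27 = 0.6015 m³/s
Panel 2-3: Δb = 2.26 m, d̄ = (0.72+0.21)/2 = 0.465, v̄ = (0.37+0.19)/2 = 0.28 → q = 2.26×0.465×0.28 = 0.2943 m³/s
Q = Σ q = 0.8957 m³/s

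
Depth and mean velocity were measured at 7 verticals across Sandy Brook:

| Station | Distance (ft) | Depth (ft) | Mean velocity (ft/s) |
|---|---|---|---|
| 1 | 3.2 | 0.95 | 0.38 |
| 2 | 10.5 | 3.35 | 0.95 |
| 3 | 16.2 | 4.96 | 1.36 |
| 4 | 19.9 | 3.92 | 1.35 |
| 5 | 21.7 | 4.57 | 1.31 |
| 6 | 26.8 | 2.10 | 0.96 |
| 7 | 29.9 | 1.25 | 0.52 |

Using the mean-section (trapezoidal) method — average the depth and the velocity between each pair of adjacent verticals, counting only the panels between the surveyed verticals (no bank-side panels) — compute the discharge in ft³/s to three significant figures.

Panel 1-2: Δb = 7.3 ft, d̄ = (0.95+3.35)/2 = 2.15, v̄ = (0.38+0.95)/2 = 0.665 → q = 7.3×2.15×0.665 = 10.44 ft³/s
Panel 2-3: Δb = 5.7 ft, d̄ = (3.35+4.96)/2 = 4.155, v̄ = (0.95+1.36)/2 = 1.155 → q = 5.7×4.155×1.155 = 27.35 ft³/s
Panel 3-4: Δb = 3.7 ft, d̄ = (4.96+3.92)/2 = 4.44, v̄ = (1.36+1.35)/2 = 1.355 → q = 3.7×4.44×1.355 = 22.26 ft³/s
Panel 4-5: Δb = 1.8 ft, d̄ = (3.92+4.57)/2 = 4.245, v̄ = (1.35+1.31)/2 = 1.33 → q = 1.8×4.245×1.33 = 10.16 ft³/s
Panel 5-6: Δb = 5.1 ft, d̄ = (4.57+2.10)/2 = 3.335, v̄ = (1.31+0.96)/2 = 1.135 → q = 5.1×3.335×1.135 = 19.30 ft³/s
Panel 6-7: Δb = 3.1 ft, d̄ = (2.10+1.25)/2 = 1.675, v̄ = (0.96+0.52)/2 = 0.74 → q = 3.1×1.675×0.74 = 3.842 ft³/s
Q = Σ q = 93.36 ft³/s

93.4 ft³/s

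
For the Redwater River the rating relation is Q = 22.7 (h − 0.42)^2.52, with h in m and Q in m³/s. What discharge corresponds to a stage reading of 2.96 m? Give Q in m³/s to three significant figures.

Q = 22.7 × (2.96 − 0.42)^2.52 = 22.7 × 2.54^2.52 = 237.8 m³/s

238 m³/s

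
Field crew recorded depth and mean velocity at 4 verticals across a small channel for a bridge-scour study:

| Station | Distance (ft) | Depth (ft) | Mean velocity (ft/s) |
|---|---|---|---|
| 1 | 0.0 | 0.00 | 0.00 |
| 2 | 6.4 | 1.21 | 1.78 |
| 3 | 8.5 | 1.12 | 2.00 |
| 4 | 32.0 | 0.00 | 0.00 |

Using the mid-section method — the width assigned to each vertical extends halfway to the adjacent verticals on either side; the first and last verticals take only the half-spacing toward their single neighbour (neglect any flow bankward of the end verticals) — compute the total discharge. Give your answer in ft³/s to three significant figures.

37.8 ft³/s

w_2 = (8.5 − 0.0)/2 = 4.25 ft; q_2 = 1.78 × 1.21 × 4.25 = 9.154 ft³/s
w_3 = (32.0 − 6.4)/2 = 12.8 ft; q_3 = 2.00 × 1.12 × 12.8 = 28.67 ft³/s
Stations 1, 4 contribute zero (depth or velocity is 0).
Q = Σ qᵢ = 37.83 ft³/s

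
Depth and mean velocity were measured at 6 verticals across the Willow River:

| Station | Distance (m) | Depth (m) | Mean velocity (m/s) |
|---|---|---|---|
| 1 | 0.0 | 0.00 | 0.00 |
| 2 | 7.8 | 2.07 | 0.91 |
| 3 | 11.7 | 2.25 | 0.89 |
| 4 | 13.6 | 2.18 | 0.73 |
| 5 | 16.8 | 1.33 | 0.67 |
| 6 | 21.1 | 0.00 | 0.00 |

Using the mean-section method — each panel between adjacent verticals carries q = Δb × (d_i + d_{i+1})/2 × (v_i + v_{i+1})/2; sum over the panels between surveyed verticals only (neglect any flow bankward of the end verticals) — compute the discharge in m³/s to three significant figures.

Panel 1-2: Δb = 7.8 m, d̄ = (0.00+2.07)/2 = 1.035, v̄ = (0.00+0.91)/2 = 0.455 → q = 7.8×1.035×0.455 = 3.673 m³/s
Panel 2-3: Δb = 3.9 m, d̄ = (2.07+2.25)/2 = 2.16, v̄ = (0.91+0.89)/2 = 0.9 → q = 3.9×2.16×0.9 = 7.582 m³/s
Panel 3-4: Δb = 1.9 m, d̄ = (2.25+2.18)/2 = 2.215, v̄ = (0.89+0.73)/2 = 0.81 → q = 1.9×2.215×0.81 = 3.409 m³/s
Panel 4-5: Δb = 3.2 m, d̄ = (2.18+1.33)/2 = 1.755, v̄ = (0.73+0.67)/2 = 0.7 → q = 3.2×1.755×0.7 = 3.931 m³/s
Panel 5-6: Δb = 4.3 m, d̄ = (1.33+0.00)/2 = 0.665, v̄ = (0.67+0.00)/2 = 0.335 → q = 4.3×0.665×0.335 = 0.9579 m³/s
Q = Σ q = 19.55 m³/s

19.6 m³/s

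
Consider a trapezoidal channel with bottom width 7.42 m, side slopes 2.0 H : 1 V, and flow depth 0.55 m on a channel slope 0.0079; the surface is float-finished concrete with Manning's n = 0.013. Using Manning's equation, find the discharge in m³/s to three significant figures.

A = (b + z·y)·y = (7.42 + 2.0×0.55)×0.55 = 4.686 m²
P = b + 2y√(1+z²) = 7.42 + 2×0.55×√(1+2.0²) = 9.880 m
R = A/P = 4.686/9.880 = 0.4743 m
Q = (1/n)·A·R^(2/3)·S^(1/2) = (1/0.013) × 4.686 × 0.4743^(2/3) × 0.0079^(1/2) = 19.49 m³/s

19.5 m³/s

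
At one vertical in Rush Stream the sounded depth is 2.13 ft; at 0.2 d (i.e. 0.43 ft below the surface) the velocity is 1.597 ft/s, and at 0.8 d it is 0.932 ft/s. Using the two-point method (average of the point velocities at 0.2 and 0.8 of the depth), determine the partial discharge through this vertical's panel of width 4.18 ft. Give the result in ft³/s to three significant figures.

v̄ = (1.597 + 0.932) / 2 = 1.265 ft/s
q = v̄ × d × w = 1.265 × 2.13 × 4.18 = 11.26 ft³/s

11.3 ft³/s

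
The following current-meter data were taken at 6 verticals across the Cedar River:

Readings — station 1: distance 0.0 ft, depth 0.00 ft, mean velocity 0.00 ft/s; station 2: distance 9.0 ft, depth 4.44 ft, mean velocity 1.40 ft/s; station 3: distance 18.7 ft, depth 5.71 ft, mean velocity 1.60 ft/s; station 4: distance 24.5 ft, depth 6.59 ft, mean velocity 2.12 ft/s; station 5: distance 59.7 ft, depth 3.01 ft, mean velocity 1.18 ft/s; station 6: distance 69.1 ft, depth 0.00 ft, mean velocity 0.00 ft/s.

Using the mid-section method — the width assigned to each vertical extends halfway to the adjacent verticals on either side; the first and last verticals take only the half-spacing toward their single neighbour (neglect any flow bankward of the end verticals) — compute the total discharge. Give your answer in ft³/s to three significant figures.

495 ft³/s

w_2 = (18.7 − 0.0)/2 = 9.35 ft; q_2 = 1.40 × 4.44 × 9.35 = 58.12 ft³/s
w_3 = (24.5 − 9.0)/2 = 7.75 ft; q_3 = 1.60 × 5.71 × 7.75 = 70.80 ft³/s
w_4 = (59.7 − 18.7)/2 = 20.5 ft; q_4 = 2.12 × 6.59 × 20.5 = 286.4 ft³/s
w_5 = (69.1 − 24.5)/2 = 22.3 ft; q_5 = 1.18 × 3.01 × 22.3 = 79.21 ft³/s
Stations 1, 6 contribute zero (depth or velocity is 0).
Q = Σ qᵢ = 494.5 ft³/s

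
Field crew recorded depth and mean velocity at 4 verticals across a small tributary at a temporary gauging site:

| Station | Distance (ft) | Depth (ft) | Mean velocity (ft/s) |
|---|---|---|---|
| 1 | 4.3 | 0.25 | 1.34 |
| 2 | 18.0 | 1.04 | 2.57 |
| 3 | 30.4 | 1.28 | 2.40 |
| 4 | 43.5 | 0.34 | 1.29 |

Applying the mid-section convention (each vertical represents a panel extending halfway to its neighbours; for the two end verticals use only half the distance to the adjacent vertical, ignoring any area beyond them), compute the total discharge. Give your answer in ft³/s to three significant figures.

79.2 ft³/s

w_1 = (18.0 − 4.3)/2 = 6.85 ft; q_1 = 1.34 × 0.25 × 6.85 = 2.295 ft³/s
w_2 = (30.4 − 4.3)/2 = 13.05 ft; q_2 = 2.57 × 1.04 × 13.05 = 34.88 ft³/s
w_3 = (43.5 − 18.0)/2 = 12.75 ft; q_3 = 2.40 × 1.28 × 12.75 = 39.17 ft³/s
w_4 = (43.5 − 30.4)/2 = 6.55 ft; q_4 = 1.29 × 0.34 × 6.55 = 2.873 ft³/s
Q = Σ qᵢ = 79.22 ft³/s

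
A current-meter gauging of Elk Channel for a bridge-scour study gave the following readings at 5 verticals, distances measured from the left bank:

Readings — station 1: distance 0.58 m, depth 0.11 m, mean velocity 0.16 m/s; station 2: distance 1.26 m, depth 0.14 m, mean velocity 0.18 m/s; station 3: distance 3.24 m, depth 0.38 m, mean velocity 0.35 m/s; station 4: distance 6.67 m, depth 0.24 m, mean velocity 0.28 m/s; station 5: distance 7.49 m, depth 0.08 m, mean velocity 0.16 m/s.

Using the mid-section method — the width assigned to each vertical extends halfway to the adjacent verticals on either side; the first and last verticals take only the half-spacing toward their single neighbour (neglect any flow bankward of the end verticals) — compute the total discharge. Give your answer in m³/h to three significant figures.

w_1 = (1.26 − 0.58)/2 = 0.34 m; q_1 = 0.16 × 0.11 × 0.34 = 0.005984 m³/s
w_2 = (3.24 − 0.58)/2 = 1.33 m; q_2 = 0.18 × 0.14 × 1.33 = 0.03352 m³/s
w_3 = (6.67 − 1.26)/2 = 2.705 m; q_3 = 0.35 × 0.38 × 2.705 = 0.3598 m³/s
w_4 = (7.49 − 3.24)/2 = 2.125 m; q_4 = 0.28 × 0.24 × 2.125 = 0.1428 m³/s
w_5 = (7.49 − 6.67)/2 = 0.41 m; q_5 = 0.16 × 0.08 × 0.41 = 0.005248 m³/s
Q = Σ qᵢ = 0.5473 m³/s
= 0.5473 × 3600 = 1970 m³/h

1970 m³/h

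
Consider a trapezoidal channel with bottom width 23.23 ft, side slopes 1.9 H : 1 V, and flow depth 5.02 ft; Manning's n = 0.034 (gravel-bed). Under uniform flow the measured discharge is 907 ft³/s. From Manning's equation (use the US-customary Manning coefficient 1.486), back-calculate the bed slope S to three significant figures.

0.00281

A = (b + z·y)·y = (23.23 + 1.9×5.02)×5.02 = 164.5 ft²
P = b + 2y√(1+z²) = 23.23 + 2×5.02×√(1+1.9²) = 44.79 ft
R = A/P = 164.5/44.79 = 3.673 ft
S = (Q·n / (1.486·A·R^(2/3)))² = (907×0.034 / (1.486×164.5×2.381))² = 0.002809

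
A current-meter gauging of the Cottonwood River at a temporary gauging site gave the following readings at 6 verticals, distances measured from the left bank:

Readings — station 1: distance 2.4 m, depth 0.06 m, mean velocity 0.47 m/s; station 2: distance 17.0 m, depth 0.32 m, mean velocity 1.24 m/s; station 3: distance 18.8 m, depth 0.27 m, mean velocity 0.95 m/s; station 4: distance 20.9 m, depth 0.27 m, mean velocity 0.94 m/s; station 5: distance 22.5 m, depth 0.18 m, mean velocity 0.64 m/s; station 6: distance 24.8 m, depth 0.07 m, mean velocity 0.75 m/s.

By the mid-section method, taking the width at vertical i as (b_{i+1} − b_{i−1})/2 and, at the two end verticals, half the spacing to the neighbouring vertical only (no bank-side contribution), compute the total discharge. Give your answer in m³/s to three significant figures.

4.71 m³/s

w_1 = (17.0 − 2.4)/2 = 7.3 m; q_1 = 0.47 × 0.06 × 7.3 = 0.2059 m³/s
w_2 = (18.8 − 2.4)/2 = 8.2 m; q_2 = 1.24 × 0.32 × 8.2 = 3.254 m³/s
w_3 = (20.9 − 17.0)/2 = 1.95 m; q_3 = 0.95 × 0.27 × 1.95 = 0.5002 m³/s
w_4 = (22.5 − 18.8)/2 = 1.85 m; q_4 = 0.94 × 0.27 × 1.85 = 0.4695 m³/s
w_5 = (24.8 − 20.9)/2 = 1.95 m; q_5 = 0.64 × 0.18 × 1.95 = 0.2246 m³/s
w_6 = (24.8 − 22.5)/2 = 1.15 m; q_6 = 0.75 × 0.07 × 1.15 = 0.06038 m³/s
Q = Σ qᵢ = 4.714 m³/s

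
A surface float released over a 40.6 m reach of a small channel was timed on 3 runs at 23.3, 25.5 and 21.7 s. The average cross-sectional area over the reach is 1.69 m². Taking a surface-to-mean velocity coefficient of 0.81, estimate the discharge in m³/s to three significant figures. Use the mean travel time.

2.36 m³/s

t̄ = (23.3 + 25.5 + 21.7) / 3 = 23.5 s
v_surface = L / t̄ = 40.6 / 23.5 = 1.728 m/s
v_mean = 0.81 × 1.728 = 1.399 m/s
Q = A × v_mean = 1.69 × 1.399 = 2.365 m³/s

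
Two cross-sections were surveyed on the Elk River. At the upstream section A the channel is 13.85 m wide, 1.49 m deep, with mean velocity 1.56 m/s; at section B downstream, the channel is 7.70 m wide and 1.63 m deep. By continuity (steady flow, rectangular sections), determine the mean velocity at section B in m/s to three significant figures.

Q = A₁V₁ = (13.85×1.49) × 1.56 = 32.19 m³/s
A₂ = 7.70 × 1.63 = 12.55 m²
V₂ = Q/A₂ = 32.19/12.55 = 2.565 m/s

2.56 m/s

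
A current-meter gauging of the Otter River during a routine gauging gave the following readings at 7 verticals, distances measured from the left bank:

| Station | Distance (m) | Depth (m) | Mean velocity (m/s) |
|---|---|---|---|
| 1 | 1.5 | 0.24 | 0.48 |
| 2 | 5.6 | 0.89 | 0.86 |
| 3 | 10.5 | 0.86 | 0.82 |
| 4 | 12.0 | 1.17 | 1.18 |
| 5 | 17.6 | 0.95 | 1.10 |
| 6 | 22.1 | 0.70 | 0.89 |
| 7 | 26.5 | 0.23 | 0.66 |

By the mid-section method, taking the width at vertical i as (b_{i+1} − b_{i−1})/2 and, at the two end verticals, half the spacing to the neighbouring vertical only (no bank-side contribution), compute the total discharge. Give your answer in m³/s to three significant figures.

w_1 = (5.6 − 1.5)/2 = 2.05 m; q_1 = 0.48 × 0.24 × 2.05 = 0.2362 m³/s
w_2 = (10.5 − 1.5)/2 = 4.5 m; q_2 = 0.86 × 0.89 × 4.5 = 3.444 m³/s
w_3 = (12.0 − 5.6)/2 = 3.2 m; q_3 = 0.82 × 0.86 × 3.2 = 2.257 m³/s
w_4 = (17.6 − 10.5)/2 = 3.55 m; q_4 = 1.18 × 1.17 × 3.55 = 4.901 m³/s
w_5 = (22.1 − 12.0)/2 = 5.05 m; q_5 = 1.10 × 0.95 × 5.05 = 5.277 m³/s
w_6 = (26.5 − 17.6)/2 = 4.45 m; q_6 = 0.89 × 0.70 × 4.45 = 2.772 m³/s
w_7 = (26.5 − 22.1)/2 = 2.2 m; q_7 = 0.66 × 0.23 × 2.2 = 0.3340 m³/s
Q = Σ qᵢ = 19.22 m³/s

19.2 m³/s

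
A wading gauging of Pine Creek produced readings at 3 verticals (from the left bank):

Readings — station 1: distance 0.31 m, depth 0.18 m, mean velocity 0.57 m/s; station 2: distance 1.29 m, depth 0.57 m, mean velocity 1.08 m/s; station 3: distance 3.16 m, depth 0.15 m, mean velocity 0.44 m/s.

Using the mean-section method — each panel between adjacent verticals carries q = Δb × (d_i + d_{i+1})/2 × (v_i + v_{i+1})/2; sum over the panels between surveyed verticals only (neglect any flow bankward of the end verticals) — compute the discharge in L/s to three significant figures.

Panel 1-2: Δb = 0.98 m, d̄ = (0.18+0.57)/2 = 0.375, v̄ = (0.57+1.08)/2 = 0.825 → q = 0.98×0.375×0.825 = 0.3032 m³/s
Panel 2-3: Δb = 1.87 m, d̄ = (0.57+0.15)/2 = 0.36, v̄ = (1.08+0.44)/2 = 0.76 → q = 1.87×0.36×0.76 = 0.5116 m³/s
Q = Σ q = 0.8148 m³/s
= 0.8148 × 1000 = 814.8 L/s

815 L/s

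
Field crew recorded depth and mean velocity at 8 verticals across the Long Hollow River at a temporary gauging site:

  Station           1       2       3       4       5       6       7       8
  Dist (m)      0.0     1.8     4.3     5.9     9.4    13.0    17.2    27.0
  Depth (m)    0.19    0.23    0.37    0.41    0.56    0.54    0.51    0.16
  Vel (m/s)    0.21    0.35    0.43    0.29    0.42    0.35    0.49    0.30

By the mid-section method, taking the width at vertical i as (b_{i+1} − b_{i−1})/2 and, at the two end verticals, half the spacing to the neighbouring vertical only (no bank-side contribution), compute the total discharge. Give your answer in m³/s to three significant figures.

w_1 = (1.8 − 0.0)/2 = 0.9 m; q_1 = 0.21 × 0.19 × 0.9 = 0.03591 m³/s
w_2 = (4.3 − 0.0)/2 = 2.15 m; q_2 = 0.35 × 0.23 × 2.15 = 0.1731 m³/s
w_3 = (5.9 − 1.8)/2 = 2.05 m; q_3 = 0.43 × 0.37 × 2.05 = 0.3262 m³/s
w_4 = (9.4 − 4.3)/2 = 2.55 m; q_4 = 0.29 × 0.41 × 2.55 = 0.3032 m³/s
w_5 = (13.0 − 5.9)/2 = 3.55 m; q_5 = 0.42 × 0.56 × 3.55 = 0.8350 m³/s
w_6 = (17.2 − 9.4)/2 = 3.9 m; q_6 = 0.35 × 0.54 × 3.9 = 0.7371 m³/s
w_7 = (27.0 − 13.0)/2 = 7 m; q_7 = 0.49 × 0.51 × 7 = 1.749 m³/s
w_8 = (27.0 − 17.2)/2 = 4.9 m; q_8 = 0.30 × 0.16 × 4.9 = 0.2352 m³/s
Q = Σ qᵢ = 4.395 m³/s

4.39 m³/s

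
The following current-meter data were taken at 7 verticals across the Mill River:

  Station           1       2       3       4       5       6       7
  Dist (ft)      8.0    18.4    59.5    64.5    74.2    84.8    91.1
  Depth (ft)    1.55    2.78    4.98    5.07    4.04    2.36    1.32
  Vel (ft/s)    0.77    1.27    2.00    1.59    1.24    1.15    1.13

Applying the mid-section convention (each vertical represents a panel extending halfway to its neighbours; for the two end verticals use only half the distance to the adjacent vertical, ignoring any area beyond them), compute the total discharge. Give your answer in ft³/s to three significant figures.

w_1 = (18.4 − 8.0)/2 = 5.2 ft; q_1 = 0.77 × 1.55 × 5.2 = 6.206 ft³/s
w_2 = (59.5 − 8.0)/2 = 25.75 ft; q_2 = 1.27 × 2.78 × 25.75 = 90.91 ft³/s
w_3 = (64.5 − 18.4)/2 = 23.05 ft; q_3 = 2.00 × 4.98 × 23.05 = 229.6 ft³/s
w_4 = (74.2 − 59.5)/2 = 7.35 ft; q_4 = 1.59 × 5.07 × 7.35 = 59.25 ft³/s
w_5 = (84.8 − 64.5)/2 = 10.15 ft; q_5 = 1.24 × 4.04 × 10.15 = 50.85 ft³/s
w_6 = (91.1 − 74.2)/2 = 8.45 ft; q_6 = 1.15 × 2.36 × 8.45 = 22.93 ft³/s
w_7 = (91.1 − 84.8)/2 = 3.15 ft; q_7 = 1.13 × 1.32 × 3.15 = 4.699 ft³/s
Q = Σ qᵢ = 464.4 ft³/s

464 ft³/s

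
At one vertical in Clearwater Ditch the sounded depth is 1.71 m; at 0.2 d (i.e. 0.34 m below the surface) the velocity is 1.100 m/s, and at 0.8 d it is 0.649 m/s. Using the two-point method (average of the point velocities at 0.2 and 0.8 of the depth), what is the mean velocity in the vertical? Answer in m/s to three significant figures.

v̄ = (1.100 + 0.649) / 2 = 0.8745 m/s

0.875 m/s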